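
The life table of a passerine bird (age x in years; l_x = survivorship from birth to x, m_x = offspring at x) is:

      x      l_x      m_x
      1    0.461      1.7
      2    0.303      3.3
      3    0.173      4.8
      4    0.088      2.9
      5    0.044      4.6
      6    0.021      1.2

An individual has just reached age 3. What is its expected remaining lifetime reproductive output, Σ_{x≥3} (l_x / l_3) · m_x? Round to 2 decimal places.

l_3 = 0.173. Conditional survival from age 3 to x is l_x / l_3.
  x=3: (0.173/0.173) × 4.8 = 4.8000
  x=4: (0.088/0.173) × 2.9 = 1.4751
  x=5: (0.044/0.173) × 4.6 = 1.1699
  x=6: (0.021/0.173) × 1.2 = 0.1457
Sum = 4.8000 + 1.4751 + 1.1699 + 0.1457 = 7.5908

7.59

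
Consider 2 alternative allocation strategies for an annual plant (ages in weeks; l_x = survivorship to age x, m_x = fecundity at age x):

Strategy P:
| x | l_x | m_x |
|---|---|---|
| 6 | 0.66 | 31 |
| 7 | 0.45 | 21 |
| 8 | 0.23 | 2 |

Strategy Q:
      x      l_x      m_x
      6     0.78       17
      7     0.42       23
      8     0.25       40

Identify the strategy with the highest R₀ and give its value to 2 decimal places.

Strategy P: R₀ = 0.66×31 + 0.45×21 + 0.23×2 = 30.3700
Strategy Q: R₀ = 0.78×17 + 0.42×23 + 0.25×40 = 32.9200
Highest R₀: strategy Q with 32.9200.

32.92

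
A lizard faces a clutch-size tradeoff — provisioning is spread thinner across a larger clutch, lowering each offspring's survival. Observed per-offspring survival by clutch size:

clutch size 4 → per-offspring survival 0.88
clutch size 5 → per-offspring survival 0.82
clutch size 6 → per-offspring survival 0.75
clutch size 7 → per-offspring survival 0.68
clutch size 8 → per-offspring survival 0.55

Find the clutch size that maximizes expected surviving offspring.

Expected surviving offspring = c × s(c):
  c=4: 4 × 0.88 = 3.520
  c=5: 5 × 0.82 = 4.100
  c=6: 6 × 0.75 = 4.500
  c=7: 7 × 0.68 = 4.760
  c=8: 8 × 0.55 = 4.400
Maximum at c = 7 (4.760 surviving offspring).

7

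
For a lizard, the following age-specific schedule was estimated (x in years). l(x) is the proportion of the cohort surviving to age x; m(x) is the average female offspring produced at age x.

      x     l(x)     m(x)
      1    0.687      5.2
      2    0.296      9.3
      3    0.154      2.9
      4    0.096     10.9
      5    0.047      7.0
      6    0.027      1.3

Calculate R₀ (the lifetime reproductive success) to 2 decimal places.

R₀ = Σ l(x) m(x):
  age 1: 0.687 × 5.2 = 3.5724
  age 2: 0.296 × 9.3 = 2.7528
  age 3: 0.154 × 2.9 = 0.4466
  age 4: 0.096 × 10.9 = 1.0464
  age 5: 0.047 × 7.0 = 0.3290
  age 6: 0.027 × 1.3 = 0.0351
R₀ = 3.5724 + 2.7528 + 0.4466 + 1.0464 + 0.3290 + 0.0351 = 8.1823

8.18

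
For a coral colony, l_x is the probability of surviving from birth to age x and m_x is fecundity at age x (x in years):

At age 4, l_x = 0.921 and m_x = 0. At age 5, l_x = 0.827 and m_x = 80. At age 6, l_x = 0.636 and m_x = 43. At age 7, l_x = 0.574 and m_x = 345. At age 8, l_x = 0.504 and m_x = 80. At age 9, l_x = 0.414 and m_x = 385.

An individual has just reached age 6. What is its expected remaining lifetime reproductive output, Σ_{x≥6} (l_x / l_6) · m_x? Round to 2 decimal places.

l_6 = 0.636. Conditional survival from age 6 to x is l_x / l_6.
  x=6: (0.636/0.636) × 43 = 43.0000
  x=7: (0.574/0.636) × 345 = 311.3679
  x=8: (0.504/0.636) × 80 = 63.3962
  x=9: (0.414/0.636) × 385 = 250.6132
Sum = 43.0000 + 311.3679 + 63.3962 + 250.6132 = 668.3774

668.38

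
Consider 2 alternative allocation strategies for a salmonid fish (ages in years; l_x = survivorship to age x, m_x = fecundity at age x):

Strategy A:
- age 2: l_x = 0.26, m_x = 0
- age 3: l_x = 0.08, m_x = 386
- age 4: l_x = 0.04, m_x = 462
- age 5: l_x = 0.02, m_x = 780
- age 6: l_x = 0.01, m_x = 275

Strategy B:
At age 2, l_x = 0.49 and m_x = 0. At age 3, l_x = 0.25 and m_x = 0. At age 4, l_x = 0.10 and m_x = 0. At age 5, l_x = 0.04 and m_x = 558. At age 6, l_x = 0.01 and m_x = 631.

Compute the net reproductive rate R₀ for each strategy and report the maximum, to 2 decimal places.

67.71

Strategy A: R₀ = 0.26×0 + 0.08×386 + 0.04×462 + 0.02×780 + 0.01×275 = 67.7100
Strategy B: R₀ = 0.49×0 + 0.25×0 + 0.10×0 + 0.04×558 + 0.01×631 = 28.6300
Highest R₀: strategy A with 67.7100.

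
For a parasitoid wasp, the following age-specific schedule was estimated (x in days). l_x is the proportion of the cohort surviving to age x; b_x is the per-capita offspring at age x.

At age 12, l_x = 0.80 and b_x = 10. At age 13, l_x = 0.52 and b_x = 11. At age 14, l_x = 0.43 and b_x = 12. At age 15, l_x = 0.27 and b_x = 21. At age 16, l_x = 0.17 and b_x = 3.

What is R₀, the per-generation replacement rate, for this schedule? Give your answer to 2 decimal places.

25.06

R₀ = Σ l_x b_x:
  age 12: 0.80 × 10 = 8.0000
  age 13: 0.52 × 11 = 5.7200
  age 14: 0.43 × 12 = 5.1600
  age 15: 0.27 × 21 = 5.6700
  age 16: 0.17 × 3 = 0.5100
R₀ = 8.0000 + 5.7200 + 5.1600 + 5.6700 + 0.5100 = 25.0600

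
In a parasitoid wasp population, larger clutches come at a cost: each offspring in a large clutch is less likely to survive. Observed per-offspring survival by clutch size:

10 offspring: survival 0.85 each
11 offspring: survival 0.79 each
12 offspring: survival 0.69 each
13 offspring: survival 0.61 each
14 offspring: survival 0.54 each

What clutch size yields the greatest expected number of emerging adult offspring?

11

Expected emerging adult offspring = c × s(c):
  c=10: 10 × 0.85 = 8.500
  c=11: 11 × 0.79 = 8.690
  c=12: 12 × 0.69 = 8.280
  c=13: 13 × 0.61 = 7.930
  c=14: 14 × 0.54 = 7.560
Maximum at c = 11 (8.690 emerging adult offspring).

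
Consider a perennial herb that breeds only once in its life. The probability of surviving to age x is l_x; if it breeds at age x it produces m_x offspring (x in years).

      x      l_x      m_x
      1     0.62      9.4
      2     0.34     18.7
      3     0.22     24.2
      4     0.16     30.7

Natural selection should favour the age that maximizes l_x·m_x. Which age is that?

2

Expected offspring if breeding at age x = l_x × m_x:
  age 1: 0.62 × 9.4 = 5.828
  age 2: 0.34 × 18.7 = 6.358
  age 3: 0.22 × 24.2 = 5.324
  age 4: 0.16 × 30.7 = 4.912
Maximum at age 2 (6.358).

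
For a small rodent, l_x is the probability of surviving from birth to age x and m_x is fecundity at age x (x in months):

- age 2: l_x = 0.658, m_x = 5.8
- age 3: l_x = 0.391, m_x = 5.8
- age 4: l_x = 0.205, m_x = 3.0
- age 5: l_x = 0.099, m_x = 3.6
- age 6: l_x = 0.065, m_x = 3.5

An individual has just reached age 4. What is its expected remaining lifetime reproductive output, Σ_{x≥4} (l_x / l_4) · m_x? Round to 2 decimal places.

5.85

l_4 = 0.205. Conditional survival from age 4 to x is l_x / l_4.
  x=4: (0.205/0.205) × 3.0 = 3.0000
  x=5: (0.099/0.205) × 3.6 = 1.7385
  x=6: (0.065/0.205) × 3.5 = 1.1098
Sum = 3.0000 + 1.7385 + 1.1098 = 5.8483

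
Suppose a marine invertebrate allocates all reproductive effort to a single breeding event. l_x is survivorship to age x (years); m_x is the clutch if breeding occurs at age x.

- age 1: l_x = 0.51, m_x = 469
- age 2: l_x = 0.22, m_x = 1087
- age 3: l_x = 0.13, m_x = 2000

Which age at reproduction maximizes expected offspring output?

Expected offspring if breeding at age x = l_x × m_x:
  age 1: 0.51 × 469 = 239.190
  age 2: 0.22 × 1087 = 239.140
  age 3: 0.13 × 2000 = 260.000
Maximum at age 3 (260.000).

3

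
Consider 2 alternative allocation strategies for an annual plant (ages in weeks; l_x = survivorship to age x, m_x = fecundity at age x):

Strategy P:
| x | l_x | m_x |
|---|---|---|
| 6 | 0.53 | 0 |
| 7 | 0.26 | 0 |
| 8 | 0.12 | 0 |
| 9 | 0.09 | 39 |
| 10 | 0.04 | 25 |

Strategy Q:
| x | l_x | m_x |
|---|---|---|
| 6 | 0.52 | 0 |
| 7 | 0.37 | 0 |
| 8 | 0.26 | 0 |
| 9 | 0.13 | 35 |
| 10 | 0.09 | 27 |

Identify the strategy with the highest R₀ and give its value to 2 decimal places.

6.98

Strategy P: R₀ = 0.53×0 + 0.26×0 + 0.12×0 + 0.09×39 + 0.04×25 = 4.5100
Strategy Q: R₀ = 0.52×0 + 0.37×0 + 0.26×0 + 0.13×35 + 0.09×27 = 6.9800
Highest R₀: strategy Q with 6.9800.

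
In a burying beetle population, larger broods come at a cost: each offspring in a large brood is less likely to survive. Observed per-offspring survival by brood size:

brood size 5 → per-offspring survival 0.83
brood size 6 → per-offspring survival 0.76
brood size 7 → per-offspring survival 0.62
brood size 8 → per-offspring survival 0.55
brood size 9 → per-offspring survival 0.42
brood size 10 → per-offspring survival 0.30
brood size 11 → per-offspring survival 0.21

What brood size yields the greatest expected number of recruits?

6

Expected recruits = c × s(c):
  c=5: 5 × 0.83 = 4.150
  c=6: 6 × 0.76 = 4.560
  c=7: 7 × 0.62 = 4.340
  c=8: 8 × 0.55 = 4.400
  c=9: 9 × 0.42 = 3.780
  c=10: 10 × 0.30 = 3.000
  c=11: 11 × 0.21 = 2.310
Maximum at c = 6 (4.560 recruits).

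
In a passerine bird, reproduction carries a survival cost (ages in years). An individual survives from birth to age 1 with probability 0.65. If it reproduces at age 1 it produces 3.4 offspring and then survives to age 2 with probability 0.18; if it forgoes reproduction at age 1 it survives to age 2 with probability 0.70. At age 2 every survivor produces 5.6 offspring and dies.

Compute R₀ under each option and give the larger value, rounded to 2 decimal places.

breed at age 1: R₀ = 0.65 × (3.4 + 0.18 × 5.6) = 0.65 × 4.4080 = 2.8652
delay to age 2: R₀ = 0.65 × (0.70 × 5.6) = 0.65 × 3.9200 = 2.5480
Higher: breed at age 1 (2.8652).

2.87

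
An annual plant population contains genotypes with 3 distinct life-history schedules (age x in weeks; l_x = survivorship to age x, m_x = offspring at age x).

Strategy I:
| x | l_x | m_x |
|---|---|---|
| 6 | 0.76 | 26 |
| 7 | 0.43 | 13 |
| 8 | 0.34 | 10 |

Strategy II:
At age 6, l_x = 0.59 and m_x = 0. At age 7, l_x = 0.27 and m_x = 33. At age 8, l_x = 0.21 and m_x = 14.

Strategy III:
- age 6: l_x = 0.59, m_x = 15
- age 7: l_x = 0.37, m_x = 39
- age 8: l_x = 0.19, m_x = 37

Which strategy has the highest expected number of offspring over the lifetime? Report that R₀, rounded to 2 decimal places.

30.31

Strategy I: R₀ = 0.76×26 + 0.43×13 + 0.34×10 = 28.7500
Strategy II: R₀ = 0.59×0 + 0.27×33 + 0.21×14 = 11.8500
Strategy III: R₀ = 0.59×15 + 0.37×39 + 0.19×37 = 30.3100
Highest R₀: strategy III with 30.3100.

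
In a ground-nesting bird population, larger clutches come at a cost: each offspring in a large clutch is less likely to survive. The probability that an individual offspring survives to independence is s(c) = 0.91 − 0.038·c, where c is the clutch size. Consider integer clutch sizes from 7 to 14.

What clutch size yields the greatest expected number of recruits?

12

Expected recruits = c × s(c):
  c=7: 7 × 0.644 = 4.508
  c=8: 8 × 0.606 = 4.848
  c=9: 9 × 0.568 = 5.112
  c=10: 10 × 0.530 = 5.300
  c=11: 11 × 0.492 = 5.412
  c=12: 12 × 0.454 = 5.448
  c=13: 13 × 0.416 = 5.408
  c=14: 14 × 0.378 = 5.292
Maximum at c = 12 (5.448 recruits).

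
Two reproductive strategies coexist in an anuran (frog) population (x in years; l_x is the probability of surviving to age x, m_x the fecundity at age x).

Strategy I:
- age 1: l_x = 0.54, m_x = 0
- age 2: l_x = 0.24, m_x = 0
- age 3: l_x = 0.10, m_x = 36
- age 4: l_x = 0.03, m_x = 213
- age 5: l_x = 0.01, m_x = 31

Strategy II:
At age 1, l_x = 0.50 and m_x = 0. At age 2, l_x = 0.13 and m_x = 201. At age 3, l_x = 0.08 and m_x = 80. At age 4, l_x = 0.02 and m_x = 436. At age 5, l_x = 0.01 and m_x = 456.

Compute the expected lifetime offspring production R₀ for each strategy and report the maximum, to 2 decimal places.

45.81

Strategy I: R₀ = 0.54×0 + 0.24×0 + 0.10×36 + 0.03×213 + 0.01×31 = 10.3000
Strategy II: R₀ = 0.50×0 + 0.13×201 + 0.08×80 + 0.02×436 + 0.01×456 = 45.8100
Highest R₀: strategy II with 45.8100.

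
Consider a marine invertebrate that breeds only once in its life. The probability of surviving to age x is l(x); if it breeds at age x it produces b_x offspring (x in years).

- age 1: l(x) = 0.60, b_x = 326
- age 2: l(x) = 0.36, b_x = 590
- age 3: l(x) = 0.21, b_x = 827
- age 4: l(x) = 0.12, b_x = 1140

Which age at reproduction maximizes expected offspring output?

Expected offspring if breeding at age x = l(x) × b_x:
  age 1: 0.60 × 326 = 195.600
  age 2: 0.36 × 590 = 212.400
  age 3: 0.21 × 827 = 173.670
  age 4: 0.12 × 1140 = 136.800
Maximum at age 2 (212.400).

2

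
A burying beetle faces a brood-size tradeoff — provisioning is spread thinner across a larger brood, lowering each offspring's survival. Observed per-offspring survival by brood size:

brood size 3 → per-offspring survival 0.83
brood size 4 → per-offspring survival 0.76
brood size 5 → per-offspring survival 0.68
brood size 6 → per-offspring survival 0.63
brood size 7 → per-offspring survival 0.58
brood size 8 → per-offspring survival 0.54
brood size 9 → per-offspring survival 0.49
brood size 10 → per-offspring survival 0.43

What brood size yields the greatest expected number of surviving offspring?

Expected surviving offspring = c × s(c):
  c=3: 3 × 0.83 = 2.490
  c=4: 4 × 0.76 = 3.040
  c=5: 5 × 0.68 = 3.400
  c=6: 6 × 0.63 = 3.780
  c=7: 7 × 0.58 = 4.060
  c=8: 8 × 0.54 = 4.320
  c=9: 9 × 0.49 = 4.410
  c=10: 10 × 0.43 = 4.300
Maximum at c = 9 (4.410 surviving offspring).

9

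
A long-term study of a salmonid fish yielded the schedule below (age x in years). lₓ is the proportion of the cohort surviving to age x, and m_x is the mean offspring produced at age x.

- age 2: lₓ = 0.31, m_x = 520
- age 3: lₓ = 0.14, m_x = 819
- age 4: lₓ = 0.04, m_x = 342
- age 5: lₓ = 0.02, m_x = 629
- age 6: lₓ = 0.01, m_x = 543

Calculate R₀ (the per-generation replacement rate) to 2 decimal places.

307.55

R₀ = Σ lₓ m_x:
  age 2: 0.31 × 520 = 161.2000
  age 3: 0.14 × 819 = 114.6600
  age 4: 0.04 × 342 = 13.6800
  age 5: 0.02 × 629 = 12.5800
  age 6: 0.01 × 543 = 5.4300
R₀ = 161.2000 + 114.6600 + 13.6800 + 12.5800 + 5.4300 = 307.5500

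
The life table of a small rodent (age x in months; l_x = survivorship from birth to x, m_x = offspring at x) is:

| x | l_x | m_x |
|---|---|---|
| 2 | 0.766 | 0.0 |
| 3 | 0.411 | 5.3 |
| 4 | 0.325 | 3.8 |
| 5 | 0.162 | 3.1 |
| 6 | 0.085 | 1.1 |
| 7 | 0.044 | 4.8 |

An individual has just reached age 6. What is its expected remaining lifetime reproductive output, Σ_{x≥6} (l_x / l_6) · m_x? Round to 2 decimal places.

l_6 = 0.085. Conditional survival from age 6 to x is l_x / l_6.
  x=6: (0.085/0.085) × 1.1 = 1.1000
  x=7: (0.044/0.085) × 4.8 = 2.4847
Sum = 1.1000 + 2.4847 = 3.5847

3.58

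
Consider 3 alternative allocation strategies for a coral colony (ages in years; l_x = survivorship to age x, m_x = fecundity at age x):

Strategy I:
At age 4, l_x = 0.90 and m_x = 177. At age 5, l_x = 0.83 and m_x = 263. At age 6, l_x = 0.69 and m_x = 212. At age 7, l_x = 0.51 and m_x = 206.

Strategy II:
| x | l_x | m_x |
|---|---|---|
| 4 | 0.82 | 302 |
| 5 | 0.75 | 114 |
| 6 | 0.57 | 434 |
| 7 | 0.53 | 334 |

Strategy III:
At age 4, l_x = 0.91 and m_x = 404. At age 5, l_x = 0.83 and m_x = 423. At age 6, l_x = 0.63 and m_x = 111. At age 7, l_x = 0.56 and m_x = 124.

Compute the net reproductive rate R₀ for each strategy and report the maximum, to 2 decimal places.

Strategy I: R₀ = 0.90×177 + 0.83×263 + 0.69×212 + 0.51×206 = 628.9300
Strategy II: R₀ = 0.82×302 + 0.75×114 + 0.57×434 + 0.53×334 = 757.5400
Strategy III: R₀ = 0.91×404 + 0.83×423 + 0.63×111 + 0.56×124 = 858.1000
Highest R₀: strategy III with 858.1000.

858.10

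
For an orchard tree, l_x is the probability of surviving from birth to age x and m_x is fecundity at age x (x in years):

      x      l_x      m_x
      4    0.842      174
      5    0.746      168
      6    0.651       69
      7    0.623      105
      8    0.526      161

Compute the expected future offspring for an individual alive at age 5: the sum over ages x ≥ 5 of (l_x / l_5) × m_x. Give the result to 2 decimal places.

l_5 = 0.746. Conditional survival from age 5 to x is l_x / l_5.
  x=5: (0.746/0.746) × 168 = 168.0000
  x=6: (0.651/0.746) × 69 = 60.2131
  x=7: (0.623/0.746) × 105 = 87.6877
  x=8: (0.526/0.746) × 161 = 113.5201
Sum = 168.0000 + 60.2131 + 87.6877 + 113.5201 = 429.4209

429.42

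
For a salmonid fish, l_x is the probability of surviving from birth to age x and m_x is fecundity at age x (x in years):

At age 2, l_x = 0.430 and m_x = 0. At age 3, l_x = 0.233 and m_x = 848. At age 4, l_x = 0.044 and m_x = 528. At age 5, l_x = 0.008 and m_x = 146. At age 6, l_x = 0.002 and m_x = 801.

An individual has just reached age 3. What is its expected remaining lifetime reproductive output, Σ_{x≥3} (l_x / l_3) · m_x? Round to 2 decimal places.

l_3 = 0.233. Conditional survival from age 3 to x is l_x / l_3.
  x=3: (0.233/0.233) × 848 = 848.0000
  x=4: (0.044/0.233) × 528 = 99.7082
  x=5: (0.008/0.233) × 146 = 5.0129
  x=6: (0.002/0.233) × 801 = 6.8755
Sum = 848.0000 + 99.7082 + 5.0129 + 6.8755 = 959.5966

959.60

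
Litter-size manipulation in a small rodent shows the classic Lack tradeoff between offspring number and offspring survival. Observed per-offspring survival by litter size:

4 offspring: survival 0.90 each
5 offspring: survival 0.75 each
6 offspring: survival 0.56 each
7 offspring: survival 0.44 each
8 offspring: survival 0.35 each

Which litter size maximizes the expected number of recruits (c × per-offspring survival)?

5

Expected recruits = c × s(c):
  c=4: 4 × 0.90 = 3.600
  c=5: 5 × 0.75 = 3.750
  c=6: 6 × 0.56 = 3.360
  c=7: 7 × 0.44 = 3.080
  c=8: 8 × 0.35 = 2.800
Maximum at c = 5 (3.750 recruits).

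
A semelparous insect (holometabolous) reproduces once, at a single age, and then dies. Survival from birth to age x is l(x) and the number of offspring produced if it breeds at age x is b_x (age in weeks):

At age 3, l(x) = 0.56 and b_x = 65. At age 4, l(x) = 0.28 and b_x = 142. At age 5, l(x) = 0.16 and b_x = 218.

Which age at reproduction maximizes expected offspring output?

4

Expected offspring if breeding at age x = l(x) × b_x:
  age 3: 0.56 × 65 = 36.400
  age 4: 0.28 × 142 = 39.760
  age 5: 0.16 × 218 = 34.880
Maximum at age 4 (39.760).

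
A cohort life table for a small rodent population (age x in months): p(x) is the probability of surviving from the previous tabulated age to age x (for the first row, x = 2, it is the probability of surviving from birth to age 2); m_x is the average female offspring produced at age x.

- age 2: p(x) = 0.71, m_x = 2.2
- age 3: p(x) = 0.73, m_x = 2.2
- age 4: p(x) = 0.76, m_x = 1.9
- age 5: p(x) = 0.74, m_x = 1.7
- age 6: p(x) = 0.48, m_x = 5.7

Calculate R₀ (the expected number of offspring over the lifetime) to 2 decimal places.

4.74

Survivorship from birth: l_x = p_2·p_3·…·p_x.
  l_2 = 0.71000
  l_3 = 0.51830
  l_4 = 0.39391
  l_5 = 0.29149
  l_6 = 0.13992
R₀ = Σ l_x m_x:
  age 2: 0.71000 × 2.2 = 1.5620
  age 3: 0.51830 × 2.2 = 1.1403
  age 4: 0.39391 × 1.9 = 0.7484
  age 5: 0.29149 × 1.7 = 0.4955
  age 6: 0.13992 × 5.7 = 0.7975
R₀ = 1.5620 + 1.1403 + 0.7484 + 0.4955 + 0.7975 = 4.7438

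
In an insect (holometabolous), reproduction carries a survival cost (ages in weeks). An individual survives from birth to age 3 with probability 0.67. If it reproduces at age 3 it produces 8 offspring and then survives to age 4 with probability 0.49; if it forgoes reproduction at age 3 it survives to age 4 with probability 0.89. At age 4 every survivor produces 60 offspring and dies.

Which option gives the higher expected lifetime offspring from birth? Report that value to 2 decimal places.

breed at age 3: R₀ = 0.67 × (8 + 0.49 × 60) = 0.67 × 37.4000 = 25.0580
delay to age 4: R₀ = 0.67 × (0.89 × 60) = 0.67 × 53.4000 = 35.7780
Higher: delay to age 4 (35.7780).

35.78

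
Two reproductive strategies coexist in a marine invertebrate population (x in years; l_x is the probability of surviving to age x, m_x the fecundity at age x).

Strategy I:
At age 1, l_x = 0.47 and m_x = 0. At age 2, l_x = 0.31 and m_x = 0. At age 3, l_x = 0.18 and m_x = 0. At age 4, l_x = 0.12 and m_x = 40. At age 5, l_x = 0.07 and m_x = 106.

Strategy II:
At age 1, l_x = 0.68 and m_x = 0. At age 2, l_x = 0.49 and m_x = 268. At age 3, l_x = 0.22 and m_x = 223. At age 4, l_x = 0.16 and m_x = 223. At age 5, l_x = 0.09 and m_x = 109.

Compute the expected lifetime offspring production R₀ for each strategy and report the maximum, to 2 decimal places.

Strategy I: R₀ = 0.47×0 + 0.31×0 + 0.18×0 + 0.12×40 + 0.07×106 = 12.2200
Strategy II: R₀ = 0.68×0 + 0.49×268 + 0.22×223 + 0.16×223 + 0.09×109 = 225.8700
Highest R₀: strategy II with 225.8700.

225.87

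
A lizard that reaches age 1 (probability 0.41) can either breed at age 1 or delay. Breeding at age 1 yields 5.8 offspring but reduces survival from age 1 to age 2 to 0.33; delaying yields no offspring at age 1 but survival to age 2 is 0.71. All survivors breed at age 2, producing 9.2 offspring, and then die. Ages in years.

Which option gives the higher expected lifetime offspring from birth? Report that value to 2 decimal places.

breed at age 1: R₀ = 0.41 × (5.8 + 0.33 × 9.2) = 0.41 × 8.8360 = 3.6228
delay to age 2: R₀ = 0.41 × (0.71 × 9.2) = 0.41 × 6.5320 = 2.6781
Higher: breed at age 1 (3.6228).

3.62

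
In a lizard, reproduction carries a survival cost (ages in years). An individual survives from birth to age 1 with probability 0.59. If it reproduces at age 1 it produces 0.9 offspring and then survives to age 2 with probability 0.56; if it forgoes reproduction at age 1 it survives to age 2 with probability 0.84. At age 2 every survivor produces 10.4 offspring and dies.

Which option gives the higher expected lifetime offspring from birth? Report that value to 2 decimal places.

breed at age 1: R₀ = 0.59 × (0.9 + 0.56 × 10.4) = 0.59 × 6.7240 = 3.9672
delay to age 2: R₀ = 0.59 × (0.84 × 10.4) = 0.59 × 8.7360 = 5.1542
Higher: delay to age 2 (5.1542).

5.15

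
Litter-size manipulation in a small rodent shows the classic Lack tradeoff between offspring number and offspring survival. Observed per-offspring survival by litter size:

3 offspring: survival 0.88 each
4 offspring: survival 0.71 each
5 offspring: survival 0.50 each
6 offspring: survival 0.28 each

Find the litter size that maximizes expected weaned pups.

4

Expected weaned pups = c × s(c):
  c=3: 3 × 0.88 = 2.640
  c=4: 4 × 0.71 = 2.840
  c=5: 5 × 0.50 = 2.500
  c=6: 6 × 0.28 = 1.680
Maximum at c = 4 (2.840 weaned pups).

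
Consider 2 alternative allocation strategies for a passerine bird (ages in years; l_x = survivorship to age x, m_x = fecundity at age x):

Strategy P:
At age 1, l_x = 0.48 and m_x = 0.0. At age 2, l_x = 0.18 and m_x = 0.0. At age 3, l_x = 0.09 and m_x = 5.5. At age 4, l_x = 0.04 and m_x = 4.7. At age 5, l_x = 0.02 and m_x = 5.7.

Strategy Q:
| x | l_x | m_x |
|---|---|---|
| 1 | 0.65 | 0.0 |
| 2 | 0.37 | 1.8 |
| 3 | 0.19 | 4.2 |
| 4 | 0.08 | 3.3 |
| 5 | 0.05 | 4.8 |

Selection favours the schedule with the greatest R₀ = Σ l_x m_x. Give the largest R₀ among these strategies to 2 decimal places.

1.97

Strategy P: R₀ = 0.48×0.0 + 0.18×0.0 + 0.09×5.5 + 0.04×4.7 + 0.02×5.7 = 0.7970
Strategy Q: R₀ = 0.65×0.0 + 0.37×1.8 + 0.19×4.2 + 0.08×3.3 + 0.05×4.8 = 1.9680
Highest R₀: strategy Q with 1.9680.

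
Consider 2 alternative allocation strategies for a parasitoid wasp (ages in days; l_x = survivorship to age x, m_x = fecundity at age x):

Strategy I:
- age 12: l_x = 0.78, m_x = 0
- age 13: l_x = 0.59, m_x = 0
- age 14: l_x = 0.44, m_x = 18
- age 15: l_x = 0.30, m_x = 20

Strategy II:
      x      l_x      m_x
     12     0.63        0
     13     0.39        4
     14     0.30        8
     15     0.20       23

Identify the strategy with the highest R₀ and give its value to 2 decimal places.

13.92

Strategy I: R₀ = 0.78×0 + 0.59×0 + 0.44×18 + 0.30×20 = 13.9200
Strategy II: R₀ = 0.63×0 + 0.39×4 + 0.30×8 + 0.20×23 = 8.5600
Highest R₀: strategy I with 13.9200.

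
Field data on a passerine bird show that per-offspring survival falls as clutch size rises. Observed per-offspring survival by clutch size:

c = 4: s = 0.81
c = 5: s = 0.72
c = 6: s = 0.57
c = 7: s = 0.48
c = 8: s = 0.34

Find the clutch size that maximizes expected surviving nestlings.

Expected surviving nestlings = c × s(c):
  c=4: 4 × 0.81 = 3.240
  c=5: 5 × 0.72 = 3.600
  c=6: 6 × 0.57 = 3.420
  c=7: 7 × 0.48 = 3.360
  c=8: 8 × 0.34 = 2.720
Maximum at c = 5 (3.600 surviving nestlings).

5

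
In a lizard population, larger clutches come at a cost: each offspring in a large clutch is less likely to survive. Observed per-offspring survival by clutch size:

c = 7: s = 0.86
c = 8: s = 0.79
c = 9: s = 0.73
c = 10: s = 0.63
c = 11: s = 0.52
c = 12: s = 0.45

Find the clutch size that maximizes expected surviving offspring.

Expected surviving offspring = c × s(c):
  c=7: 7 × 0.86 = 6.020
  c=8: 8 × 0.79 = 6.320
  c=9: 9 × 0.73 = 6.570
  c=10: 10 × 0.63 = 6.300
  c=11: 11 × 0.52 = 5.720
  c=12: 12 × 0.45 = 5.400
Maximum at c = 9 (6.570 surviving offspring).

9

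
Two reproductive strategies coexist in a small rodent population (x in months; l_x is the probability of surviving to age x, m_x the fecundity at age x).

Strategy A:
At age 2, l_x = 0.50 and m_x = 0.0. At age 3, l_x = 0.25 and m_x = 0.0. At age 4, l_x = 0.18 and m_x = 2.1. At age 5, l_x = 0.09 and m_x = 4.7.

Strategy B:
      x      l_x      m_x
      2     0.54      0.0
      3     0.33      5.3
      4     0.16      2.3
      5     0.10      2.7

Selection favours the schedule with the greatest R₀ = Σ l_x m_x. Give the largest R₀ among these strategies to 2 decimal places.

2.39

Strategy A: R₀ = 0.50×0.0 + 0.25×0.0 + 0.18×2.1 + 0.09×4.7 = 0.8010
Strategy B: R₀ = 0.54×0.0 + 0.33×5.3 + 0.16×2.3 + 0.10×2.7 = 2.3870
Highest R₀: strategy B with 2.3870.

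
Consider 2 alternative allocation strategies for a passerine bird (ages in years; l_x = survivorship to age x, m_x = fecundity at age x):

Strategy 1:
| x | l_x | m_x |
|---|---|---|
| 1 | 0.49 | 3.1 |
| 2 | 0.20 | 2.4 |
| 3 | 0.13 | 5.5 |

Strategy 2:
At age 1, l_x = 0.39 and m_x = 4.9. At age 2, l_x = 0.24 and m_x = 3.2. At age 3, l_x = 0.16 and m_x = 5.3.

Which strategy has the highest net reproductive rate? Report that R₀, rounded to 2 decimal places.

3.53

Strategy 1: R₀ = 0.49×3.1 + 0.20×2.4 + 0.13×5.5 = 2.7140
Strategy 2: R₀ = 0.39×4.9 + 0.24×3.2 + 0.16×5.3 = 3.5270
Highest R₀: strategy 2 with 3.5270.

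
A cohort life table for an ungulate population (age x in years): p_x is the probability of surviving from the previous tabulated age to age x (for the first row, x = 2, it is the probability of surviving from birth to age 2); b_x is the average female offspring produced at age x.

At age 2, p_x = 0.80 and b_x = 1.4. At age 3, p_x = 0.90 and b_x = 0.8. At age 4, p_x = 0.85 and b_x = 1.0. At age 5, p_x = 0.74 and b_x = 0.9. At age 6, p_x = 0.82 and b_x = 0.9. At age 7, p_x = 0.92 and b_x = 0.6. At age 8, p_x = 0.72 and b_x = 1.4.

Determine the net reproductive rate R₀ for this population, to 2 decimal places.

Survivorship from birth: l_x = p_2·p_3·…·p_x.
  l_2 = 0.80000
  l_3 = 0.72000
  l_4 = 0.61200
  l_5 = 0.45288
  l_6 = 0.37136
  l_7 = 0.34165
  l_8 = 0.24599
R₀ = Σ l_x b_x:
  age 2: 0.80000 × 1.4 = 1.1200
  age 3: 0.72000 × 0.8 = 0.5760
  age 4: 0.61200 × 1.0 = 0.6120
  age 5: 0.45288 × 0.9 = 0.4076
  age 6: 0.37136 × 0.9 = 0.3342
  age 7: 0.34165 × 0.6 = 0.2050
  age 8: 0.24599 × 1.4 = 0.3444
R₀ = 1.1200 + 0.5760 + 0.6120 + 0.4076 + 0.3342 + 0.2050 + 0.3444 = 3.5992

3.60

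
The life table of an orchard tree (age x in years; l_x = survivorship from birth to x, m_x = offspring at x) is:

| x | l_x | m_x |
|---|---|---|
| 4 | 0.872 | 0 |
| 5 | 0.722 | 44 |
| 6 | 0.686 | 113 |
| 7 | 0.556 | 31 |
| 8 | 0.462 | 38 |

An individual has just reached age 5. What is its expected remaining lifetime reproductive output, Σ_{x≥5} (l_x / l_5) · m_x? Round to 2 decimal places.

199.55

l_5 = 0.722. Conditional survival from age 5 to x is l_x / l_5.
  x=5: (0.722/0.722) × 44 = 44.0000
  x=6: (0.686/0.722) × 113 = 107.3657
  x=7: (0.556/0.722) × 31 = 23.8726
  x=8: (0.462/0.722) × 38 = 24.3158
Sum = 44.0000 + 107.3657 + 23.8726 + 24.3158 = 199.5540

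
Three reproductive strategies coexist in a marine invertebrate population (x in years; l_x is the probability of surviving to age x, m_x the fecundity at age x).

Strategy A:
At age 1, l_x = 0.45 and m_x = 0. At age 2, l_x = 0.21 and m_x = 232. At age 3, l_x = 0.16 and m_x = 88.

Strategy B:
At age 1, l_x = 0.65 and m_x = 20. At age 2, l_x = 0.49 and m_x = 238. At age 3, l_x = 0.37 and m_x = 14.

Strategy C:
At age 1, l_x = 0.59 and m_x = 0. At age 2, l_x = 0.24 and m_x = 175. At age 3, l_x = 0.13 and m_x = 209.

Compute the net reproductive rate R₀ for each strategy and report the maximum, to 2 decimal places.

134.80

Strategy A: R₀ = 0.45×0 + 0.21×232 + 0.16×88 = 62.8000
Strategy B: R₀ = 0.65×20 + 0.49×238 + 0.37×14 = 134.8000
Strategy C: R₀ = 0.59×0 + 0.24×175 + 0.13×209 = 69.1700
Highest R₀: strategy B with 134.8000.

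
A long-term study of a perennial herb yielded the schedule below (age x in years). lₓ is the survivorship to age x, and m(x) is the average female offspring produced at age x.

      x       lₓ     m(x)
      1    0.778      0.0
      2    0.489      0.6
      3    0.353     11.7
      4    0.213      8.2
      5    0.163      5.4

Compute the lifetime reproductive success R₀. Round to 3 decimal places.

R₀ = Σ lₓ m(x):
  age 1: 0.778 × 0.0 = 0.0000
  age 2: 0.489 × 0.6 = 0.2934
  age 3: 0.353 × 11.7 = 4.1301
  age 4: 0.213 × 8.2 = 1.7466
  age 5: 0.163 × 5.4 = 0.8802
R₀ = 0.0000 + 0.2934 + 4.1301 + 1.7466 + 0.8802 = 7.0503

7.050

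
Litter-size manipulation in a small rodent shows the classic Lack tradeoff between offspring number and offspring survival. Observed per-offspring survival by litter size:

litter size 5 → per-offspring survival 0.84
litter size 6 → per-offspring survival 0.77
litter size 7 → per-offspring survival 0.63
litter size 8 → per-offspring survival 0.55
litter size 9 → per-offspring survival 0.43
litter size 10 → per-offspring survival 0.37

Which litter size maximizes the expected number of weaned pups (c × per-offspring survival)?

6

Expected weaned pups = c × s(c):
  c=5: 5 × 0.84 = 4.200
  c=6: 6 × 0.77 = 4.620
  c=7: 7 × 0.63 = 4.410
  c=8: 8 × 0.55 = 4.400
  c=9: 9 × 0.43 = 3.870
  c=10: 10 × 0.37 = 3.700
Maximum at c = 6 (4.620 weaned pups).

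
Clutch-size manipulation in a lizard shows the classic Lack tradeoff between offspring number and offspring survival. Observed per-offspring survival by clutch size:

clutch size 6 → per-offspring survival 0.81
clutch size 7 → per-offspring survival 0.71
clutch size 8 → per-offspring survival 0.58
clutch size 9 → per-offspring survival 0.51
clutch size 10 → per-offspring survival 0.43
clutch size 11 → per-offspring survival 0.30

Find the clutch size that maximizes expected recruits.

Expected recruits = c × s(c):
  c=6: 6 × 0.81 = 4.860
  c=7: 7 × 0.71 = 4.970
  c=8: 8 × 0.58 = 4.640
  c=9: 9 × 0.51 = 4.590
  c=10: 10 × 0.43 = 4.300
  c=11: 11 × 0.30 = 3.300
Maximum at c = 7 (4.970 recruits).

7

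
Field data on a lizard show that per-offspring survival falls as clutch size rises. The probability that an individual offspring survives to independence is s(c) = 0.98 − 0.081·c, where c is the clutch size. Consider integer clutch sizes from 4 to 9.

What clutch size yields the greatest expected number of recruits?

6

Expected recruits = c × s(c):
  c=4: 4 × 0.656 = 2.624
  c=5: 5 × 0.575 = 2.875
  c=6: 6 × 0.494 = 2.964
  c=7: 7 × 0.413 = 2.891
  c=8: 8 × 0.332 = 2.656
  c=9: 9 × 0.251 = 2.259
Maximum at c = 6 (2.964 recruits).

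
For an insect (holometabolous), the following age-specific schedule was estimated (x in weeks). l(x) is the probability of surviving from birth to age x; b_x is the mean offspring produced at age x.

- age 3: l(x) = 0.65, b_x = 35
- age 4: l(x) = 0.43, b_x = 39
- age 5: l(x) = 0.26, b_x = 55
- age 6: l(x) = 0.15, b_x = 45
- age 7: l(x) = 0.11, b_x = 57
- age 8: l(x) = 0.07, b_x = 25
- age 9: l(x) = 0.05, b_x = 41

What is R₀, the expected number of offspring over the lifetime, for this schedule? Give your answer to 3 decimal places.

70.640

R₀ = Σ l(x) b_x:
  age 3: 0.65 × 35 = 22.7500
  age 4: 0.43 × 39 = 16.7700
  age 5: 0.26 × 55 = 14.3000
  age 6: 0.15 × 45 = 6.7500
  age 7: 0.11 × 57 = 6.2700
  age 8: 0.07 × 25 = 1.7500
  age 9: 0.05 × 41 = 2.0500
R₀ = 22.7500 + 16.7700 + 14.3000 + 6.7500 + 6.2700 + 1.7500 + 2.0500 = 70.6400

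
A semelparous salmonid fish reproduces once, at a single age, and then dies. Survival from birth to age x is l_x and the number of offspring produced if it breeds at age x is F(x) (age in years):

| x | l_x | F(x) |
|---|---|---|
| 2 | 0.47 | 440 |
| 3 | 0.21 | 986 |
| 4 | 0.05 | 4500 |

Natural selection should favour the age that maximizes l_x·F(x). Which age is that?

4

Expected offspring if breeding at age x = l_x × F(x):
  age 2: 0.47 × 440 = 206.800
  age 3: 0.21 × 986 = 207.060
  age 4: 0.05 × 4500 = 225.000
Maximum at age 4 (225.000).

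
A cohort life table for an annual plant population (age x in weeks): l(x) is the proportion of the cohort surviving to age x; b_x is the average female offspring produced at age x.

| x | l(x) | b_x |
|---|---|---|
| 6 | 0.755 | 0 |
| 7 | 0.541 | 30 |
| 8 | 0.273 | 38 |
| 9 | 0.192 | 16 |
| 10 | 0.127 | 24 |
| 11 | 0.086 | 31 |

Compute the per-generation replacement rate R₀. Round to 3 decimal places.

35.390

R₀ = Σ l(x) b_x:
  age 6: 0.755 × 0 = 0.0000
  age 7: 0.541 × 30 = 16.2300
  age 8: 0.273 × 38 = 10.3740
  age 9: 0.192 × 16 = 3.0720
  age 10: 0.127 × 24 = 3.0480
  age 11: 0.086 × 31 = 2.6660
R₀ = 0.0000 + 16.2300 + 10.3740 + 3.0720 + 3.0480 + 2.6660 = 35.3900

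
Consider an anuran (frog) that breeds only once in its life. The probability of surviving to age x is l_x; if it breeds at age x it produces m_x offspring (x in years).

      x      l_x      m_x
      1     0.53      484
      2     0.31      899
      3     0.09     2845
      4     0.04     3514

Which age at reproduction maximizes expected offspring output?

Expected offspring if breeding at age x = l_x × m_x:
  age 1: 0.53 × 484 = 256.520
  age 2: 0.31 × 899 = 278.690
  age 3: 0.09 × 2845 = 256.050
  age 4: 0.04 × 3514 = 140.560
Maximum at age 2 (278.690).

2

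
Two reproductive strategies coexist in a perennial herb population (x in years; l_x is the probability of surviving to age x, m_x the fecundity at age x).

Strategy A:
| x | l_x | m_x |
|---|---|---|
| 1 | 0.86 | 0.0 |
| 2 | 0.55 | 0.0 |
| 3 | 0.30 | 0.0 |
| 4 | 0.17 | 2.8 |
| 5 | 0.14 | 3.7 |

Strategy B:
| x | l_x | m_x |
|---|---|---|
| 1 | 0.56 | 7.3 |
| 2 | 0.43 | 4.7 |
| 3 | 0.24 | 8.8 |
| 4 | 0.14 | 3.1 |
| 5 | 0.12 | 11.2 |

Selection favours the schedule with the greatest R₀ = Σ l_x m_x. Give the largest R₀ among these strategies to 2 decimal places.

10.00

Strategy A: R₀ = 0.86×0.0 + 0.55×0.0 + 0.30×0.0 + 0.17×2.8 + 0.14×3.7 = 0.9940
Strategy B: R₀ = 0.56×7.3 + 0.43×4.7 + 0.24×8.8 + 0.14×3.1 + 0.12×11.2 = 9.9990
Highest R₀: strategy B with 9.9990.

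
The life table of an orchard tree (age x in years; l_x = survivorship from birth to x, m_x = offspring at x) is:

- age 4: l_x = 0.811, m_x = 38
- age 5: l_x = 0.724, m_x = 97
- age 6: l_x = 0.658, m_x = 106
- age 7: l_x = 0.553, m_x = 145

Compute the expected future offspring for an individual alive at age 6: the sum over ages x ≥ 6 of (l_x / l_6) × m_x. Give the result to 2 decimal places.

227.86

l_6 = 0.658. Conditional survival from age 6 to x is l_x / l_6.
  x=6: (0.658/0.658) × 106 = 106.0000
  x=7: (0.553/0.658) × 145 = 121.8617
Sum = 106.0000 + 121.8617 = 227.8617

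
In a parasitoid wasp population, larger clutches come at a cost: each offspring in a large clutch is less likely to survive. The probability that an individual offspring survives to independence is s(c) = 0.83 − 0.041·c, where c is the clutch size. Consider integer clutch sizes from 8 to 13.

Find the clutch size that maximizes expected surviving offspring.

Expected surviving offspring = c × s(c):
  c=8: 8 × 0.502 = 4.016
  c=9: 9 × 0.461 = 4.149
  c=10: 10 × 0.420 = 4.200
  c=11: 11 × 0.379 = 4.169
  c=12: 12 × 0.338 = 4.056
  c=13: 13 × 0.297 = 3.861
Maximum at c = 10 (4.200 surviving offspring).

10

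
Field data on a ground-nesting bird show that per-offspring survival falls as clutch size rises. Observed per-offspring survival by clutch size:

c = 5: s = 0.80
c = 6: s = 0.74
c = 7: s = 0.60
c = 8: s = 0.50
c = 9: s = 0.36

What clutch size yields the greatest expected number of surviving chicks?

6

Expected surviving chicks = c × s(c):
  c=5: 5 × 0.80 = 4.000
  c=6: 6 × 0.74 = 4.440
  c=7: 7 × 0.60 = 4.200
  c=8: 8 × 0.50 = 4.000
  c=9: 9 × 0.36 = 3.240
Maximum at c = 6 (4.440 surviving chicks).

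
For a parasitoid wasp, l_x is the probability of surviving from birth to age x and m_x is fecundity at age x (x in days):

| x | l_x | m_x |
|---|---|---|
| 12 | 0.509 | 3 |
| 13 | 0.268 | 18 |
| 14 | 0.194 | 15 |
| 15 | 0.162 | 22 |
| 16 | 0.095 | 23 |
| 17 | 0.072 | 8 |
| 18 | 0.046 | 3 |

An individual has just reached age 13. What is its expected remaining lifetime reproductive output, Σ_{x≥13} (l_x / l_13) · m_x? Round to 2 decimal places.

l_13 = 0.268. Conditional survival from age 13 to x is l_x / l_13.
  x=13: (0.268/0.268) × 18 = 18.0000
  x=14: (0.194/0.268) × 15 = 10.8582
  x=15: (0.162/0.268) × 22 = 13.2985
  x=16: (0.095/0.268) × 23 = 8.1530
  x=17: (0.072/0.268) × 8 = 2.1493
  x=18: (0.046/0.268) × 3 = 0.5149
Sum = 18.0000 + 10.8582 + 13.2985 + 8.1530 + 2.1493 + 0.5149 = 52.9739

52.97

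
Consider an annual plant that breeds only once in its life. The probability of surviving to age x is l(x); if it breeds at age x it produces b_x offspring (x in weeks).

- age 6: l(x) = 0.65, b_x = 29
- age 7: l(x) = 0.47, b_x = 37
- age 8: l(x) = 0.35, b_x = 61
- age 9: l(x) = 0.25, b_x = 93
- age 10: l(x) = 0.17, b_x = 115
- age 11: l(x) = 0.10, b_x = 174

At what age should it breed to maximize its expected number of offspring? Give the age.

9

Expected offspring if breeding at age x = l(x) × b_x:
  age 6: 0.65 × 29 = 18.850
  age 7: 0.47 × 37 = 17.390
  age 8: 0.35 × 61 = 21.350
  age 9: 0.25 × 93 = 23.250
  age 10: 0.17 × 115 = 19.550
  age 11: 0.10 × 174 = 17.400
Maximum at age 9 (23.250).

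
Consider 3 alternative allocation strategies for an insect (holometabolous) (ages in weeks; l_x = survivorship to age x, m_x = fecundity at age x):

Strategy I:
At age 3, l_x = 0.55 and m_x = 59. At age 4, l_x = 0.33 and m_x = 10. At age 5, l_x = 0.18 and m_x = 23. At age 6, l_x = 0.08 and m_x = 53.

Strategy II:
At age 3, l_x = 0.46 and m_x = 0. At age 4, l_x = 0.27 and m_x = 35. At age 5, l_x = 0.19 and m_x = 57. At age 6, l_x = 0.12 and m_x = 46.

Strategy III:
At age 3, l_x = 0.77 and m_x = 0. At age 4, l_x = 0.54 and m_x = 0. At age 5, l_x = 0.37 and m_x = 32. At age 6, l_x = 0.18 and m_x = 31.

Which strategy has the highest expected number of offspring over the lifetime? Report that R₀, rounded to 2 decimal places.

Strategy I: R₀ = 0.55×59 + 0.33×10 + 0.18×23 + 0.08×53 = 44.1300
Strategy II: R₀ = 0.46×0 + 0.27×35 + 0.19×57 + 0.12×46 = 25.8000
Strategy III: R₀ = 0.77×0 + 0.54×0 + 0.37×32 + 0.18×31 = 17.4200
Highest R₀: strategy I with 44.1300.

44.13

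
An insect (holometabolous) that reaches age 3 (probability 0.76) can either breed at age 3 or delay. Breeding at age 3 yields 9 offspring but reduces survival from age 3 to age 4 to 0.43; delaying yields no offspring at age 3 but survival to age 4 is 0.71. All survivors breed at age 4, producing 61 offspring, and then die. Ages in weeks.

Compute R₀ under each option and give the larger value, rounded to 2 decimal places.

32.92

breed at age 3: R₀ = 0.76 × (9 + 0.43 × 61) = 0.76 × 35.2300 = 26.7748
delay to age 4: R₀ = 0.76 × (0.71 × 61) = 0.76 × 43.3100 = 32.9156
Higher: delay to age 4 (32.9156).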